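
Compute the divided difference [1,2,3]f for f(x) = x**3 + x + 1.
6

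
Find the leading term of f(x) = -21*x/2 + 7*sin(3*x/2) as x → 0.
-63*x**3/16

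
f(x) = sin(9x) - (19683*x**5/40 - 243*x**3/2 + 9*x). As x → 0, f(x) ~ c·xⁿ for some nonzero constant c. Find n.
7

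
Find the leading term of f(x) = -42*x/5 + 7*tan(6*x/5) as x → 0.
504*x**3/125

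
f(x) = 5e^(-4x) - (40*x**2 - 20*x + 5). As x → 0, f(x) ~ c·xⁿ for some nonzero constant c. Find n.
3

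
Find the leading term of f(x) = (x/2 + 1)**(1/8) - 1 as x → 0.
x/16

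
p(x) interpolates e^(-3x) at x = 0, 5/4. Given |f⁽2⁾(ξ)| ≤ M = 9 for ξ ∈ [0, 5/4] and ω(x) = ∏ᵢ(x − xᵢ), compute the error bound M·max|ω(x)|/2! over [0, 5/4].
225/128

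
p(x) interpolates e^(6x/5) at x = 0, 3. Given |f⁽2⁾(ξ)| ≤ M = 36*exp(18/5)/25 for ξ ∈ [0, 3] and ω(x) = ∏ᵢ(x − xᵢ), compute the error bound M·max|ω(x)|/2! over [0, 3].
81*exp(18/5)/50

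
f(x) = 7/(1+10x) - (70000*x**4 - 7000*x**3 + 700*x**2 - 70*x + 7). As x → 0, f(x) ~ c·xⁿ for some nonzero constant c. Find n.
5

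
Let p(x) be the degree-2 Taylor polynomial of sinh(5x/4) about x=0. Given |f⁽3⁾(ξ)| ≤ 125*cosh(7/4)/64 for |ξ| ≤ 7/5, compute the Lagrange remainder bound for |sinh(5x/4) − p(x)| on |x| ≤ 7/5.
343*cosh(7/4)/384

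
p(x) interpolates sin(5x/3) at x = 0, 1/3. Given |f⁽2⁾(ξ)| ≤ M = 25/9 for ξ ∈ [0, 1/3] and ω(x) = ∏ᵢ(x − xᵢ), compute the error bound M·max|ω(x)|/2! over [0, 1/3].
25/648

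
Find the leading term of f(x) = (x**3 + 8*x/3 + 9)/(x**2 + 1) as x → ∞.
x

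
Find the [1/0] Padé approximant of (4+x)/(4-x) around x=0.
x/2 + 1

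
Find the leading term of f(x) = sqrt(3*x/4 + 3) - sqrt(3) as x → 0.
sqrt(3)*x/8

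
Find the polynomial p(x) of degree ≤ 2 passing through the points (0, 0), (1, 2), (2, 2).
-x**2 + 3*x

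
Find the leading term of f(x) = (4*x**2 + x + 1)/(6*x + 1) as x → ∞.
2*x/3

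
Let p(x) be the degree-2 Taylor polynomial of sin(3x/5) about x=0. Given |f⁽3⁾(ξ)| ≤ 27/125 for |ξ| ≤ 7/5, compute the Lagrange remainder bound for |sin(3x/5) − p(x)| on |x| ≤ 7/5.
3087/31250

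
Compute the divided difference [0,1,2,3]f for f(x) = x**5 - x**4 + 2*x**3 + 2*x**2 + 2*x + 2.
21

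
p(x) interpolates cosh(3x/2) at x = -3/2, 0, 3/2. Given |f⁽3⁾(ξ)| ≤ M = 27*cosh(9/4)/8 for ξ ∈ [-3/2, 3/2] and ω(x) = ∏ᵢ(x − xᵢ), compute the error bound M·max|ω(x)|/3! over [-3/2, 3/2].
27*sqrt(3)*cosh(9/4)/64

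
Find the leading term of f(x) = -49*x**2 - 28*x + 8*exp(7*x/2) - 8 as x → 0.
343*x**3/6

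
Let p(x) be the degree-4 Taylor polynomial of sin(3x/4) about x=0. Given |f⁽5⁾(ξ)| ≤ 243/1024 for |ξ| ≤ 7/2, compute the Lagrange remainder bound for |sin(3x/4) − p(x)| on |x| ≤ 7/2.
1361367/1310720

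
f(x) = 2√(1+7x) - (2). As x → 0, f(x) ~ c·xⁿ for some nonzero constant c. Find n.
1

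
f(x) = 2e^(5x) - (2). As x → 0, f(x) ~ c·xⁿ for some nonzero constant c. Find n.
1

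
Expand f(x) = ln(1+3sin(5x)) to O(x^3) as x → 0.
15*x - 225*x**2/2 + O(x**3)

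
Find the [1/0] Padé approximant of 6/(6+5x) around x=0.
1 - 5*x/6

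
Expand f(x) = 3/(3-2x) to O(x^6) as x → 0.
1 + 2*x/3 + 4*x**2/9 + 8*x**3/27 + 16*x**4/81 + 32*x**5/243 + O(x**6)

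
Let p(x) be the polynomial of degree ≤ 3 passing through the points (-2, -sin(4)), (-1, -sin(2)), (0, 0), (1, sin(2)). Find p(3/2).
5*sin(4)/16 + 7*sin(2)/8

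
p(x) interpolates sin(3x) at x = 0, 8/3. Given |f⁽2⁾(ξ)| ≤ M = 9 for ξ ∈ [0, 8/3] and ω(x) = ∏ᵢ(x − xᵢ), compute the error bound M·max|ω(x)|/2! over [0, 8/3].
8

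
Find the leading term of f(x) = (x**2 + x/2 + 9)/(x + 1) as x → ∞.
x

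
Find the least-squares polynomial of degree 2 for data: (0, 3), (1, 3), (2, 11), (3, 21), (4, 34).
12/5 + (2)x²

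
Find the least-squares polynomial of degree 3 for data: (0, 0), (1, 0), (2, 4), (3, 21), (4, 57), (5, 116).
23/126 + (-161/108)x + (-37/126)x² + (113/108)x³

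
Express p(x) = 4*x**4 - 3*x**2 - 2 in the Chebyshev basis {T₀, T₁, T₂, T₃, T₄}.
(-2)T₀ + (1/2)T₂ + (1/2)T₄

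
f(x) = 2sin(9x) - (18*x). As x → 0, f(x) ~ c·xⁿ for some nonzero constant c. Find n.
3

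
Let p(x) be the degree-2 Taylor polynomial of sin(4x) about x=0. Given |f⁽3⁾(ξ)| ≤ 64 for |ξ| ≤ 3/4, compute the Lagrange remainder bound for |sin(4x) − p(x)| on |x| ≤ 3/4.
9/2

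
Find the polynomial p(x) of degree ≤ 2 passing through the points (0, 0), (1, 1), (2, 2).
x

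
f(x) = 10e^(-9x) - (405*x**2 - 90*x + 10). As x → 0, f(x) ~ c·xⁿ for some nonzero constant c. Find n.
3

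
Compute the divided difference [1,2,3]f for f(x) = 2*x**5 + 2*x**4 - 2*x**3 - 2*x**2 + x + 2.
216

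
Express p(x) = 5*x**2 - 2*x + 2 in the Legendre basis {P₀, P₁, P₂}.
(11/3)P₀ + (-2)P₁ + (10/3)P₂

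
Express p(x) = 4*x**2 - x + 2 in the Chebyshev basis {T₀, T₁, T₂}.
(4)T₀ - T₁ + (2)T₂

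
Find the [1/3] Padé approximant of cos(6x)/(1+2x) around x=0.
(1 - 15*x/2)/(-99*x**3 + 3*x**2 - 11*x/2 + 1)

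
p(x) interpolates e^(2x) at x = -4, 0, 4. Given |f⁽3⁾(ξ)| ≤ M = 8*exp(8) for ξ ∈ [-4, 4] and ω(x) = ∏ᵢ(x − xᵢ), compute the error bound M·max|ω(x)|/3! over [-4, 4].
512*sqrt(3)*exp(8)/27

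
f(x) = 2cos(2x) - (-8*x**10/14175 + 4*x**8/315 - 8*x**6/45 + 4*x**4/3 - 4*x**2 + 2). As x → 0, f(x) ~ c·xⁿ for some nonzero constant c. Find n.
12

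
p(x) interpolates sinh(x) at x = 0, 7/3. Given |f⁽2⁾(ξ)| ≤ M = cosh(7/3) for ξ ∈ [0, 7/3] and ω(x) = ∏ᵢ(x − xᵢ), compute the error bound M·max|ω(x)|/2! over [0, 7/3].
49*cosh(7/3)/72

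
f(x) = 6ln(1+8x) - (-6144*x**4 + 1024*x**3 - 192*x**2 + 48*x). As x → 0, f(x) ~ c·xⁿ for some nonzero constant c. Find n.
5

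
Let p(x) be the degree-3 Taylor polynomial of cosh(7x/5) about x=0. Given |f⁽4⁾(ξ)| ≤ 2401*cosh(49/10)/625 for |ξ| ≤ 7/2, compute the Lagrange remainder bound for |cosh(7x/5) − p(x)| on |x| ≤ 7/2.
5764801*cosh(49/10)/240000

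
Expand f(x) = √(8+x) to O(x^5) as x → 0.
2*sqrt(2) + sqrt(2)*x/8 - sqrt(2)*x**2/256 + sqrt(2)*x**3/4096 - 5*sqrt(2)*x**4/262144 + O(x**5)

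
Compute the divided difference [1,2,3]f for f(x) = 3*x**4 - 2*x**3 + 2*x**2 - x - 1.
65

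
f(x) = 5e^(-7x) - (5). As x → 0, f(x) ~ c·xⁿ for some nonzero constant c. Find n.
1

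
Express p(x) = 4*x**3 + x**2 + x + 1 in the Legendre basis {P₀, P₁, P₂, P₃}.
(4/3)P₀ + (17/5)P₁ + (2/3)P₂ + (8/5)P₃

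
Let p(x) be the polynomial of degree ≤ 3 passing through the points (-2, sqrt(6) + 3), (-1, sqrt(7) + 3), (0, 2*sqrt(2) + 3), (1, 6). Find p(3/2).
-35*sqrt(2)/8 - 5*sqrt(6)/16 + 21*sqrt(7)/16 + 153/16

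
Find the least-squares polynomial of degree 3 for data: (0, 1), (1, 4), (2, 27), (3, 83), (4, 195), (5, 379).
52/63 + (211/189)x + (-83/252)x² + (329/108)x³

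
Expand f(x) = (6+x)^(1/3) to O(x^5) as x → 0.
6**(1/3) + 6**(1/3)*x/18 - 6**(1/3)*x**2/324 + 5*6**(1/3)*x**3/17496 - 5*6**(1/3)*x**4/157464 + O(x**5)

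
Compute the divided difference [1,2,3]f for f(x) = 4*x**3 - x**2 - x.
23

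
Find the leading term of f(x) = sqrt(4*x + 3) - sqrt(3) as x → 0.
2*sqrt(3)*x/3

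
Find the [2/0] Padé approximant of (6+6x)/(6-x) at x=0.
7*x**2/36 + 7*x/6 + 1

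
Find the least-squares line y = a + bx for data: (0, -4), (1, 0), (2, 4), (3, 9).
a = -21/5, b = 43/10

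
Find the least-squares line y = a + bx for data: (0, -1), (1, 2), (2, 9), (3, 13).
a = -8/5, b = 49/10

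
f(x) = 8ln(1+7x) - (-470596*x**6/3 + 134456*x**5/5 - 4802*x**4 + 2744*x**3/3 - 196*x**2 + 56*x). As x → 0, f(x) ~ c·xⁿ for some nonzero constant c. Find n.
7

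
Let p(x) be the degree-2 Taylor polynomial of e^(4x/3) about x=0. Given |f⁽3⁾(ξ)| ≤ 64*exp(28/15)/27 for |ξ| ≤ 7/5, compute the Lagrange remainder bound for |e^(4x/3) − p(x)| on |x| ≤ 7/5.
10976*exp(28/15)/10125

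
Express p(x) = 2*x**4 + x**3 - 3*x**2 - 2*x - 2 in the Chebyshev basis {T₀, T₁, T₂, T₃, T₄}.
(-11/4)T₀ + (-5/4)T₁ + (-1/2)T₂ + (1/4)T₃ + (1/4)T₄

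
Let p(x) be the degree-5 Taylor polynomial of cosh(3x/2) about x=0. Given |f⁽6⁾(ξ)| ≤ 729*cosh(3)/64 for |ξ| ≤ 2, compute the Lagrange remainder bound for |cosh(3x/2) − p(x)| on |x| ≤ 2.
81*cosh(3)/80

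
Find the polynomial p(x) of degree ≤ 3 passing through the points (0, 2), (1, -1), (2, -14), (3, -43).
-x**3 - 2*x**2 + 2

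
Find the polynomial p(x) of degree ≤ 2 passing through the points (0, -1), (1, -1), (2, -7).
-3*x**2 + 3*x - 1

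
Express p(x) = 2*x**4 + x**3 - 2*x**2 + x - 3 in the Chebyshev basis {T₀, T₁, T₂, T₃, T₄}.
(-13/4)T₀ + (7/4)T₁ + (1/4)T₃ + (1/4)T₄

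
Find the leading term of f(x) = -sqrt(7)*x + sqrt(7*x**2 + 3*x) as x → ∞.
3*sqrt(7)/14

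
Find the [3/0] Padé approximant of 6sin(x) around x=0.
x*(6 - x**2)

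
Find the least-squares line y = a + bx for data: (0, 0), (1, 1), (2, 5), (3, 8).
a = -7/10, b = 14/5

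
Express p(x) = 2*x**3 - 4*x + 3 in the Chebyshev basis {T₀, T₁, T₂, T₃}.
(3)T₀ + (-5/2)T₁ + (1/2)T₃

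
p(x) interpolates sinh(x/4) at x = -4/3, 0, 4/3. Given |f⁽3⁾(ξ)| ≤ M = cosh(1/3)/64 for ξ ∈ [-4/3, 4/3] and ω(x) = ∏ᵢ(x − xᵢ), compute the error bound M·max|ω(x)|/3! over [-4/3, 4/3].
sqrt(3)*cosh(1/3)/729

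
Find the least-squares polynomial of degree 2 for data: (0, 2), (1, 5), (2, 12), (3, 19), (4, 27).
57/35 + (124/35)x + (5/7)x²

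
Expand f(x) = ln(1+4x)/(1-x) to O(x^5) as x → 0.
4*x - 4*x**2 + 52*x**3/3 - 140*x**4/3 + O(x**5)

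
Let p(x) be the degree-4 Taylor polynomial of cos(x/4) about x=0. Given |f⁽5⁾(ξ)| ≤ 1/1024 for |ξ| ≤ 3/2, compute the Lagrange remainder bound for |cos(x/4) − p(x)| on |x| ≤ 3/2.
81/1310720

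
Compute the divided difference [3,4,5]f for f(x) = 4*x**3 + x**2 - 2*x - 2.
49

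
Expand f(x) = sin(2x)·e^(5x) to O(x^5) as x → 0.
2*x + 10*x**2 + 71*x**3/3 + 35*x**4 + O(x**5)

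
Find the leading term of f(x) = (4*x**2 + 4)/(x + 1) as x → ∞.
4*x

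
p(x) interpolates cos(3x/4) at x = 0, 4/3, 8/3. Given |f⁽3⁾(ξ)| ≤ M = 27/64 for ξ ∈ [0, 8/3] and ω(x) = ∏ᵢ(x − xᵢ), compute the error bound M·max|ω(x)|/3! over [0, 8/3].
sqrt(3)/27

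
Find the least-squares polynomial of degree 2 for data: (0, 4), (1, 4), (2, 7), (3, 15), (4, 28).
148/35 + (-207/70)x + (31/14)x²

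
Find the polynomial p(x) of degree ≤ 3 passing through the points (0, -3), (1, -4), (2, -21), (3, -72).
-3*x**3 + x**2 + x - 3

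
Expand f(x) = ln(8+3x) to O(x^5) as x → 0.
log(8) + 3*x/8 - 9*x**2/128 + 9*x**3/512 - 81*x**4/16384 + O(x**5)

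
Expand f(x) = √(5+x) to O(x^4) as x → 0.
sqrt(5) + sqrt(5)*x/10 - sqrt(5)*x**2/200 + sqrt(5)*x**3/2000 + O(x**4)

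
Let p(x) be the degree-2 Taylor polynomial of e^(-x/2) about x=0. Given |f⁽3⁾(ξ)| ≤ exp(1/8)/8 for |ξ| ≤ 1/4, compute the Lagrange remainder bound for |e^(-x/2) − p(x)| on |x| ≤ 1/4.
exp(1/8)/3072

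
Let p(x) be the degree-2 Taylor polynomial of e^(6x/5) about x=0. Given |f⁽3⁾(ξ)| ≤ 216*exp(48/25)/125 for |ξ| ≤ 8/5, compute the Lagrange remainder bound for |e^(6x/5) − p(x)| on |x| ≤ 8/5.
18432*exp(48/25)/15625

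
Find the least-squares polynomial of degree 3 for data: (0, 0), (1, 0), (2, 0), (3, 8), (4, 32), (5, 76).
8/63 + (254/189)x + (-187/63)x² + (31/27)x³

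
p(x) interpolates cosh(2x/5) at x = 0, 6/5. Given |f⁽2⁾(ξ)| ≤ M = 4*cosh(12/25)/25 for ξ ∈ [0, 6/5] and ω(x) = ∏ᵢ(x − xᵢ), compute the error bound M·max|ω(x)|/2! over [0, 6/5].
18*cosh(12/25)/625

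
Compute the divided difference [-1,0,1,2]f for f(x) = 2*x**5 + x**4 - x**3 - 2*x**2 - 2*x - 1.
11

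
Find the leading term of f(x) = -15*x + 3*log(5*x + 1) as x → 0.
-75*x**2/2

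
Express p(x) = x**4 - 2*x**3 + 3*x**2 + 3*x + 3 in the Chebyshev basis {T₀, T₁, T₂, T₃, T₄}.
(39/8)T₀ + (3/2)T₁ + (2)T₂ + (-1/2)T₃ + (1/8)T₄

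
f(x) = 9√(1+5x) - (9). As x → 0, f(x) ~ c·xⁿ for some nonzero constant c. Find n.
1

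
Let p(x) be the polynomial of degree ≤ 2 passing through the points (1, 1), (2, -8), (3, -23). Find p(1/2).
13/4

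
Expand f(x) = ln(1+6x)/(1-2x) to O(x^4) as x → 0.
6*x - 6*x**2 + 60*x**3 + O(x**4)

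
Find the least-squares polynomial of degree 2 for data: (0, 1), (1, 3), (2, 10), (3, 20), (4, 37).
39/35 + (-37/70)x + (33/14)x²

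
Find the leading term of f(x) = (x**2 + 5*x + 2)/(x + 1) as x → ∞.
x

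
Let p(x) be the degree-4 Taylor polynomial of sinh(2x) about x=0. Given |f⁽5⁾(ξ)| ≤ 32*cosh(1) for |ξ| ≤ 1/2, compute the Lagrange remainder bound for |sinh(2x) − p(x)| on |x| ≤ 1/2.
cosh(1)/120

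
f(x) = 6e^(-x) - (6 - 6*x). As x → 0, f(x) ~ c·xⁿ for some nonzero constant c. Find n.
2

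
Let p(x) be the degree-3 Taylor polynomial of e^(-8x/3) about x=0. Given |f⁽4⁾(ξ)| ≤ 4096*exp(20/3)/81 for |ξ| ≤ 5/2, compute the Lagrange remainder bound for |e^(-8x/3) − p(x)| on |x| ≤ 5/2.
20000*exp(20/3)/243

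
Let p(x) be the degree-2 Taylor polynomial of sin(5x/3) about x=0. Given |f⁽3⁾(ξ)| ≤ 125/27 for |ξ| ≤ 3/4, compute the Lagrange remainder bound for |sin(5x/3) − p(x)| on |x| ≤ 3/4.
125/384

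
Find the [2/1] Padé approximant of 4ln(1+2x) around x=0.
8*x*(x + 3)/(3*(4*x/3 + 1))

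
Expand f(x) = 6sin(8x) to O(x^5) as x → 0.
48*x - 512*x**3 + O(x**5)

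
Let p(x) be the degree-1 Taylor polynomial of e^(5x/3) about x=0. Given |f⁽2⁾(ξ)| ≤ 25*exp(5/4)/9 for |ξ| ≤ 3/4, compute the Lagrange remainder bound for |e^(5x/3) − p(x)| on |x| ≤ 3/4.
25*exp(5/4)/32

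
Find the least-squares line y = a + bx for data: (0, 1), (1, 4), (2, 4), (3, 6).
a = 3/2, b = 3/2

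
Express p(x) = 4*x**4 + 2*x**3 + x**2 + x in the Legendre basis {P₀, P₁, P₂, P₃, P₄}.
(17/15)P₀ + (11/5)P₁ + (62/21)P₂ + (4/5)P₃ + (32/35)P₄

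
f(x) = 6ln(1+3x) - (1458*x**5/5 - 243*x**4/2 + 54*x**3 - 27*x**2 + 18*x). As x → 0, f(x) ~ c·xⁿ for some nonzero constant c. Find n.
6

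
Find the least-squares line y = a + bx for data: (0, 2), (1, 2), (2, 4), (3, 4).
a = 9/5, b = 4/5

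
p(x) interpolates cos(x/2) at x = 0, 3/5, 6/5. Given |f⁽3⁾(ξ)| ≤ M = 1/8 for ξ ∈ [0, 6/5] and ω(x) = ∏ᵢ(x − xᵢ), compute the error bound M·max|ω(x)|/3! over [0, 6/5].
sqrt(3)/1000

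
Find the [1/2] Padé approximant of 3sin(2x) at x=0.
6*x/(2*x**2/3 + 1)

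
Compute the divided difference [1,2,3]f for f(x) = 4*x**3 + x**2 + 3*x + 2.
25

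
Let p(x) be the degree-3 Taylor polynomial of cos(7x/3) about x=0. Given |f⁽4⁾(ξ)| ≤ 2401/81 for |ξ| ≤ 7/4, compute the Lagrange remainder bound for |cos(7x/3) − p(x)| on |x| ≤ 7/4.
5764801/497664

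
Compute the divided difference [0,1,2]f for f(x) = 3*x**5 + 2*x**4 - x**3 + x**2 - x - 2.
57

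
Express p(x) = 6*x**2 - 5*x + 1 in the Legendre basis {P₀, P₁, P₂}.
(3)P₀ + (-5)P₁ + (4)P₂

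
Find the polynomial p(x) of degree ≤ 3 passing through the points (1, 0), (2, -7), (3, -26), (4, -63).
1 - x**3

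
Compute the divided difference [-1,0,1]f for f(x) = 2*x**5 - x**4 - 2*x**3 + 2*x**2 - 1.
1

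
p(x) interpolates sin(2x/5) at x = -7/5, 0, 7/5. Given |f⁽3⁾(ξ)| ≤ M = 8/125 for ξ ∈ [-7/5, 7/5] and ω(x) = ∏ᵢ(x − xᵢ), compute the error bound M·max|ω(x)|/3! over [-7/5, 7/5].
2744*sqrt(3)/421875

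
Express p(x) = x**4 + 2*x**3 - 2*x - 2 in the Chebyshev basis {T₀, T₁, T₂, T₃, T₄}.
(-13/8)T₀ + (-1/2)T₁ + (1/2)T₂ + (1/2)T₃ + (1/8)T₄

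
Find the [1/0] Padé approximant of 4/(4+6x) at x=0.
1 - 3*x/2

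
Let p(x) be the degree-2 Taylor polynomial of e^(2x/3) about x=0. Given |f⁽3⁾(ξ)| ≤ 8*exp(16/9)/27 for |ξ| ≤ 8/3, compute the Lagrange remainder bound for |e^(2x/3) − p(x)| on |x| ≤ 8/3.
2048*exp(16/9)/2187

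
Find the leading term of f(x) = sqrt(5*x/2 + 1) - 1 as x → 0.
5*x/4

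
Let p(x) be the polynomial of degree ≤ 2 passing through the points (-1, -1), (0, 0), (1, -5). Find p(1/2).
-7/4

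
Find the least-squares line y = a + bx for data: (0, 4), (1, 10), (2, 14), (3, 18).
a = 23/5, b = 23/5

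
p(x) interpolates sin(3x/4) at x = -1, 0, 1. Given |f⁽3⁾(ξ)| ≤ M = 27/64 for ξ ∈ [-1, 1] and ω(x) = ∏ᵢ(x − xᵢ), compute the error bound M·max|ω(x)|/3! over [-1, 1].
sqrt(3)/64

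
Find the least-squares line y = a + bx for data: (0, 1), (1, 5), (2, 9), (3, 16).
a = 2/5, b = 49/10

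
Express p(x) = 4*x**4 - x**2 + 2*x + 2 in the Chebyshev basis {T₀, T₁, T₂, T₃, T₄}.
(3)T₀ + (2)T₁ + (3/2)T₂ + (1/2)T₄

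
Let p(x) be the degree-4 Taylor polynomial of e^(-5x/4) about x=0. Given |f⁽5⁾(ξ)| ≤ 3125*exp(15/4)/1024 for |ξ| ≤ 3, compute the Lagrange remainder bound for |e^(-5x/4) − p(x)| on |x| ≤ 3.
50625*exp(15/4)/8192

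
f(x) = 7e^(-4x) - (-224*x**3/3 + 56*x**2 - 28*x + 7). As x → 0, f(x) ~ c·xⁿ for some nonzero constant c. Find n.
4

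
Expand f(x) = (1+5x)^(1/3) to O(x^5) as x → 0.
1 + 5*x/3 - 25*x**2/9 + 625*x**3/81 - 6250*x**4/243 + O(x**5)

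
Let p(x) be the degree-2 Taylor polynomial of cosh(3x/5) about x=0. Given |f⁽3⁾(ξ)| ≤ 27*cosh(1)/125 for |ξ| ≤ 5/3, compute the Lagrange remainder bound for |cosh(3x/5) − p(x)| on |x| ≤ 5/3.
cosh(1)/6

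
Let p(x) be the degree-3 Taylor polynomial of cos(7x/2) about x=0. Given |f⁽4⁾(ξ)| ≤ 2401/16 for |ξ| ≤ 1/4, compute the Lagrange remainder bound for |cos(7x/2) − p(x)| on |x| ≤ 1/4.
2401/98304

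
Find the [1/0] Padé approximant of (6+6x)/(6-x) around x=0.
7*x/6 + 1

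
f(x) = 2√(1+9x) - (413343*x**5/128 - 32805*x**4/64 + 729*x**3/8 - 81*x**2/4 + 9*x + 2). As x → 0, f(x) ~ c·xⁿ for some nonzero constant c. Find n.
6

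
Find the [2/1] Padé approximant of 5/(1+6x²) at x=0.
5 - 30*x**2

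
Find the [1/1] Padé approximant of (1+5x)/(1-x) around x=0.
(5*x + 1)/(1 - x)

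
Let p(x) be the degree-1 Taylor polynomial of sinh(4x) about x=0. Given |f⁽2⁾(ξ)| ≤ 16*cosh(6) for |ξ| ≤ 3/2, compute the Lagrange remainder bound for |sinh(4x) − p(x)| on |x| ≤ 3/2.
18*cosh(6)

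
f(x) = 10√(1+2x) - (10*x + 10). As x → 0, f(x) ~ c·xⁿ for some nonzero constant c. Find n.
2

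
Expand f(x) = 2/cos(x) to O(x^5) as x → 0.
2 + x**2 + 5*x**4/12 + O(x**5)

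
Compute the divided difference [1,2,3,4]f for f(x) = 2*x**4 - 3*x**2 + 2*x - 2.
20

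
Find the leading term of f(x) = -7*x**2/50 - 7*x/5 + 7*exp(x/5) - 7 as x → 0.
7*x**3/750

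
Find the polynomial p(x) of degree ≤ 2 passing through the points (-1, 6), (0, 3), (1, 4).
2*x**2 - x + 3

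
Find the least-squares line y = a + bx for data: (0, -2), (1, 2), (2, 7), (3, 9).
a = -17/10, b = 19/5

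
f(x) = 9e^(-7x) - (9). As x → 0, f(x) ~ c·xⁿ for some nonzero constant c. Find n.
1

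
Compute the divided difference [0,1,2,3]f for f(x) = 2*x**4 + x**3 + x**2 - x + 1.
13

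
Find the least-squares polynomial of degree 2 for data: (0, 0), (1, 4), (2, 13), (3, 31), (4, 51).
-1/7 + (83/70)x + (41/14)x²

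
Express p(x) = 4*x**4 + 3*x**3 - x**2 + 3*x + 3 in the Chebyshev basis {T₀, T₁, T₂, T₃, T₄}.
(4)T₀ + (21/4)T₁ + (3/2)T₂ + (3/4)T₃ + (1/2)T₄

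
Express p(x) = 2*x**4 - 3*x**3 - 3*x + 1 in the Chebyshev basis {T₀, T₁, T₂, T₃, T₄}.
(7/4)T₀ + (-21/4)T₁ + T₂ + (-3/4)T₃ + (1/4)T₄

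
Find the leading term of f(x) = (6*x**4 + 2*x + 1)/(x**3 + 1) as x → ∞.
6*x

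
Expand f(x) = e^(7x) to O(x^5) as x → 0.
1 + 7*x + 49*x**2/2 + 343*x**3/6 + 2401*x**4/24 + O(x**5)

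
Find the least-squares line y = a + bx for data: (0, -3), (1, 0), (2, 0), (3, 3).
a = -27/10, b = 9/5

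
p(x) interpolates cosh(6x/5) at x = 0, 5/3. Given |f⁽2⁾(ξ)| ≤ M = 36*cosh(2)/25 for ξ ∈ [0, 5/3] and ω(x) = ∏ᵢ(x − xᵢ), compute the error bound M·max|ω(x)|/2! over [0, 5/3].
cosh(2)/2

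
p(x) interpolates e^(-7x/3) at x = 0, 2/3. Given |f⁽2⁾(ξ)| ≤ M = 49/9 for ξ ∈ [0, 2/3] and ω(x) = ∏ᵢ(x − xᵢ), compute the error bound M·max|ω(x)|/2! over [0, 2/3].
49/162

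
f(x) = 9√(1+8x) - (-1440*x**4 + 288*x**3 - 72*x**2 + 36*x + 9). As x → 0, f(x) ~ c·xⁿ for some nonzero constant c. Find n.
5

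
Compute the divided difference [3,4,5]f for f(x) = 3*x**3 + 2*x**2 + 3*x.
38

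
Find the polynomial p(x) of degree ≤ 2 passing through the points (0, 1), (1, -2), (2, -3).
x**2 - 4*x + 1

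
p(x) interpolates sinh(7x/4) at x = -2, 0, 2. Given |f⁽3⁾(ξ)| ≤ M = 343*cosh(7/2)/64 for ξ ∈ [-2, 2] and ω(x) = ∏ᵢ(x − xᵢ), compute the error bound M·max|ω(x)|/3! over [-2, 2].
343*sqrt(3)*cosh(7/2)/216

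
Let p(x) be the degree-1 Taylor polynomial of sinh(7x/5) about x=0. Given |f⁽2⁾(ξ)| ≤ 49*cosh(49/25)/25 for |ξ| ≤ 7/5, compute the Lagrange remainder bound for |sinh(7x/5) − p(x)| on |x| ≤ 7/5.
2401*cosh(49/25)/1250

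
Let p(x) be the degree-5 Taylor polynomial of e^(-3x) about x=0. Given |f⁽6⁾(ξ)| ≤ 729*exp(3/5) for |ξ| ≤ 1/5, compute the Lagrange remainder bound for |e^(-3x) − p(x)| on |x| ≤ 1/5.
81*exp(3/5)/1250000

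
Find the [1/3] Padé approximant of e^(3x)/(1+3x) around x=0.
(9*x/8 + 1)/(63*x**3/16 - 9*x**2/2 + 9*x/8 + 1)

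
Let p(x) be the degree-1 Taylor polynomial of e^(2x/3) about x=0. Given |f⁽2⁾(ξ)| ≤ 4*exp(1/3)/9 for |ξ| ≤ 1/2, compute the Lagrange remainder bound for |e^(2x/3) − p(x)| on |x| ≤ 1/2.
exp(1/3)/18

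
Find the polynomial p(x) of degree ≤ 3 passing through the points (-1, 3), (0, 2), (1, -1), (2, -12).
-x**3 - x**2 - x + 2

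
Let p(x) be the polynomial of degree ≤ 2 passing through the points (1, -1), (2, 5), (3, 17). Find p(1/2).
-7/4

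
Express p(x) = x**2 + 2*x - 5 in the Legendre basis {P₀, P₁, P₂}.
(-14/3)P₀ + (2)P₁ + (2/3)P₂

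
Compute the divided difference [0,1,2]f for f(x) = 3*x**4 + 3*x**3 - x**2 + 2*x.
29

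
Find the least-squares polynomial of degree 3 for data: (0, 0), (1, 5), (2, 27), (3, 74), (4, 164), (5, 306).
-1/9 + (865/378)x + (299/252)x² + (229/108)x³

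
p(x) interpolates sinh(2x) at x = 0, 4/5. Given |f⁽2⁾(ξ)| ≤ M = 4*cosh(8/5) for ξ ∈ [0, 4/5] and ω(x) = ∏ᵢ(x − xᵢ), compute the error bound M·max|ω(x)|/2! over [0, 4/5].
8*cosh(8/5)/25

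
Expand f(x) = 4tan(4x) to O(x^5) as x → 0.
16*x + 256*x**3/3 + O(x**5)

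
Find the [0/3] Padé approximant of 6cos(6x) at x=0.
6/(18*x**2 + 1)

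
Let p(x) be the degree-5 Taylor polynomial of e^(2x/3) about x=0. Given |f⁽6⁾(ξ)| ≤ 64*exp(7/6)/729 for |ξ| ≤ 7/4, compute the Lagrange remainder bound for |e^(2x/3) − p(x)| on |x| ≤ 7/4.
117649*exp(7/6)/33592320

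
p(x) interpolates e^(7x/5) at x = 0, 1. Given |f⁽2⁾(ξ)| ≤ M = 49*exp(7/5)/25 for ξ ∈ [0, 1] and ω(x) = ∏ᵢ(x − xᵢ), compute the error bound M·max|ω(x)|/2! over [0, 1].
49*exp(7/5)/200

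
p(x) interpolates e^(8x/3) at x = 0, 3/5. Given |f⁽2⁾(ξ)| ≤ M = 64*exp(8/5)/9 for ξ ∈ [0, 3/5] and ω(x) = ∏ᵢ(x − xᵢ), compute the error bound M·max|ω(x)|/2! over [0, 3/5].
8*exp(8/5)/25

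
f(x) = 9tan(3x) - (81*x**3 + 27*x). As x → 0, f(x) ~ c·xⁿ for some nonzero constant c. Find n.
5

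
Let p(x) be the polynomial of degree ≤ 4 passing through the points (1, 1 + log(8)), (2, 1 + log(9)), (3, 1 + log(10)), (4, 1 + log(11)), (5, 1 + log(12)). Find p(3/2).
1 + log(9*11**(7/32)*2**(25/128)*3**(19/128)*5**(29/64)/5)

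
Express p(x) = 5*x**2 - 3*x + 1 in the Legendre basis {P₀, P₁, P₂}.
(8/3)P₀ + (-3)P₁ + (10/3)P₂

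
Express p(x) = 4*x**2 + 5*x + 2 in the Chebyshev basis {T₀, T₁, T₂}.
(4)T₀ + (5)T₁ + (2)T₂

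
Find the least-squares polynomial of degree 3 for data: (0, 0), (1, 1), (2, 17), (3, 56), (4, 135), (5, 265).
-1/6 + (-83/252)x + (-1/42)x² + (77/36)x³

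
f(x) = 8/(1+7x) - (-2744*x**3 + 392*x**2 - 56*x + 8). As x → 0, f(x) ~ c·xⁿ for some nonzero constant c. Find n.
4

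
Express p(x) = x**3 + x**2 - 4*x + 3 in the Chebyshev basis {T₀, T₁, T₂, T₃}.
(7/2)T₀ + (-13/4)T₁ + (1/2)T₂ + (1/4)T₃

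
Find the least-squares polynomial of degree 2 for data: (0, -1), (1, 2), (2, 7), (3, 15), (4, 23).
-8/7 + (167/70)x + (13/14)x²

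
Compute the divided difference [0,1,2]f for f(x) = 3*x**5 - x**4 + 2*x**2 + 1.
40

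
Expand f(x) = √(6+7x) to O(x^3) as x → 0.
sqrt(6) + 7*sqrt(6)*x/12 - 49*sqrt(6)*x**2/288 + O(x**3)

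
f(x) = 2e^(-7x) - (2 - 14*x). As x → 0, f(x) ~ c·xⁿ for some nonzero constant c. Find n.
2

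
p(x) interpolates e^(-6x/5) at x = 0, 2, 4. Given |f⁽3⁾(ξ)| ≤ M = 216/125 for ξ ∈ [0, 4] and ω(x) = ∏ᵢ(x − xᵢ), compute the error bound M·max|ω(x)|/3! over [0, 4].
64*sqrt(3)/125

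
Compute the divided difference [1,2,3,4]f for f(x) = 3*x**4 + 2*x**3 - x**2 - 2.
32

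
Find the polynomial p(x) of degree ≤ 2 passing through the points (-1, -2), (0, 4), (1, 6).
-2*x**2 + 4*x + 4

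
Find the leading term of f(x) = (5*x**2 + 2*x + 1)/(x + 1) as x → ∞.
5*x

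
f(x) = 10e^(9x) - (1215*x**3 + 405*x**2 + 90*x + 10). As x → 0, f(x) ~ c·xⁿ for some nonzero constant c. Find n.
4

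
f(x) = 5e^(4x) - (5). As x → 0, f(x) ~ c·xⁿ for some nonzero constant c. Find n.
1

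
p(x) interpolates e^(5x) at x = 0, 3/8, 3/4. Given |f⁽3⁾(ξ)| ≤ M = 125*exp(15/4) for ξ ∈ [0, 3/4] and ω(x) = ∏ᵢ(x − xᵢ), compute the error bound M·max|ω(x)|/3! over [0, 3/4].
125*sqrt(3)*exp(15/4)/512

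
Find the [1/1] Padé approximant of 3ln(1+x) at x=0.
3*x/(x/2 + 1)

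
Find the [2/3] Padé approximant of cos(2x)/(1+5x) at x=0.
(1 - 5*x**2/3)/(5*x**3/3 + x**2/3 + 5*x + 1)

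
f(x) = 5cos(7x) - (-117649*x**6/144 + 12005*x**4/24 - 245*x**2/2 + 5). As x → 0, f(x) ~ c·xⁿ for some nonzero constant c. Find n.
8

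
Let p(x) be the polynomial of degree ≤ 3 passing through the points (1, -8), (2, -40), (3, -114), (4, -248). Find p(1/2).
-17/8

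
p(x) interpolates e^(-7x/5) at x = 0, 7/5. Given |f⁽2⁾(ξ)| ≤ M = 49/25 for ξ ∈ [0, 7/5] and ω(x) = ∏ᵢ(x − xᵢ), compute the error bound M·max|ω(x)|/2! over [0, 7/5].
2401/5000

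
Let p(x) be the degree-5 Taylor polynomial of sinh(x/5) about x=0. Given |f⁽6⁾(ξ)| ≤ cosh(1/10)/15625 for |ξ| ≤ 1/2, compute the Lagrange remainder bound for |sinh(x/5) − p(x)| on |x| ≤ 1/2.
cosh(1/10)/720000000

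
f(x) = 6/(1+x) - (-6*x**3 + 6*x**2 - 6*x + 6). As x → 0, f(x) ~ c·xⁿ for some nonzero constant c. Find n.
4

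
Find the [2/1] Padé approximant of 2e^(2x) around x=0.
(4*x**2/3 + 8*x/3 + 2)/(1 - 2*x/3)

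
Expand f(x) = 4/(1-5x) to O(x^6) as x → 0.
4 + 20*x + 100*x**2 + 500*x**3 + 2500*x**4 + 12500*x**5 + O(x**6)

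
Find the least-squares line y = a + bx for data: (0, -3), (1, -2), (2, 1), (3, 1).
a = -3, b = 3/2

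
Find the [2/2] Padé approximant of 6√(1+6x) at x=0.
(135*x**2/2 + 45*x + 6)/(9*x**2/4 + 9*x/2 + 1)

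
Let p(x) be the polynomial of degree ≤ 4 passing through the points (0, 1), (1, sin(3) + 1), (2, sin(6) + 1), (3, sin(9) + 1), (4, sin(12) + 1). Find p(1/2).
-5*sin(12)/128 + 7*sin(9)/32 - 35*sin(6)/64 + 35*sin(3)/32 + 1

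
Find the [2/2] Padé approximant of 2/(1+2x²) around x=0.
2/(2*x**2 + 1)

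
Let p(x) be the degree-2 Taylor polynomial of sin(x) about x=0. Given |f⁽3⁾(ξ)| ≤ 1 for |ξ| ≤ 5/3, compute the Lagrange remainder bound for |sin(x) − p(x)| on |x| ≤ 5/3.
125/162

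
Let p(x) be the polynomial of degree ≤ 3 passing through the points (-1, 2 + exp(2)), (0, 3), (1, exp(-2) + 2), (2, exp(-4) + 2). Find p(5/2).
(-35*exp(2) + 35 + (53 - 5*exp(2))*exp(4))*exp(-4)/16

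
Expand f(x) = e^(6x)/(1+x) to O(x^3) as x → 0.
1 + 5*x + 13*x**2 + O(x**3)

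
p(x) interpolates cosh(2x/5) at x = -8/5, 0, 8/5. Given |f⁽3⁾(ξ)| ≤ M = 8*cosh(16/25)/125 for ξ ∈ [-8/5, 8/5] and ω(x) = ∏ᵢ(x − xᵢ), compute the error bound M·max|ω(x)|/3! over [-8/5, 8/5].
4096*sqrt(3)*cosh(16/25)/421875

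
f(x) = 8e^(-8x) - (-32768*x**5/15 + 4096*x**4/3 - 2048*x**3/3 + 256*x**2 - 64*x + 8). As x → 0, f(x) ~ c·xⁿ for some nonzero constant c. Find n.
6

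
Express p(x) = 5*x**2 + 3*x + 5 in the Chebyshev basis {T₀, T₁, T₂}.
(15/2)T₀ + (3)T₁ + (5/2)T₂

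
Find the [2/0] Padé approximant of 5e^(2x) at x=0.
10*x**2 + 10*x + 5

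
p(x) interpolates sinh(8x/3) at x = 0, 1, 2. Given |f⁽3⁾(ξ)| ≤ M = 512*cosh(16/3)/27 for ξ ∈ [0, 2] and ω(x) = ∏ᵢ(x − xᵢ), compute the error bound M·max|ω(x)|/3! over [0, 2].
512*sqrt(3)*cosh(16/3)/729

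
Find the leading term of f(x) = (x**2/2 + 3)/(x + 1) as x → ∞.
x/2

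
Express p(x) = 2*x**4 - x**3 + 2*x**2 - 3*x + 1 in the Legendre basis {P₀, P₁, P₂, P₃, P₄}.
(31/15)P₀ + (-18/5)P₁ + (52/21)P₂ + (-2/5)P₃ + (16/35)P₄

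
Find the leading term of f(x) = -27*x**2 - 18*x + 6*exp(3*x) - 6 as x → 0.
27*x**3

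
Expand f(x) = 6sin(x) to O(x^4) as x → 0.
6*x - x**3 + O(x**4)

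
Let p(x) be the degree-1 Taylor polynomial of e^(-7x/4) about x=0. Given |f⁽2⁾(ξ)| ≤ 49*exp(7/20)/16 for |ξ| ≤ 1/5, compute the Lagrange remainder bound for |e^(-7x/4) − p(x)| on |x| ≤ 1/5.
49*exp(7/20)/800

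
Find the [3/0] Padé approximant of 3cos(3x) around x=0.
3 - 27*x**2/2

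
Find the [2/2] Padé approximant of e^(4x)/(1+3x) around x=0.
(104*x**2/33 + 28*x/11 + 1)/(-112*x**2/33 + 17*x/11 + 1)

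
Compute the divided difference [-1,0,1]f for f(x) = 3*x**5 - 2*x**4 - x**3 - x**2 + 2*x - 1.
-3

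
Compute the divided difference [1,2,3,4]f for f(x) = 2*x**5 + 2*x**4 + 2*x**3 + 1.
152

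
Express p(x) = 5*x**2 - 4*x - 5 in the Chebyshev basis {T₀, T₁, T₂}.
(-5/2)T₀ + (-4)T₁ + (5/2)T₂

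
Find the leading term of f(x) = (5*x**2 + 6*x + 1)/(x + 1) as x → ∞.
5*x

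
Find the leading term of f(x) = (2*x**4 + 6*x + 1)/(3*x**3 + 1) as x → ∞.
2*x/3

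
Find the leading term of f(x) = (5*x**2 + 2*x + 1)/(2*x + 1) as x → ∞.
5*x/2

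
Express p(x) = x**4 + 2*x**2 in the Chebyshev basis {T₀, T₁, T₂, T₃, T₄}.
(11/8)T₀ + (3/2)T₂ + (1/8)T₄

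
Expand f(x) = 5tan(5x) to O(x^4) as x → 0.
25*x + 625*x**3/3 + O(x**4)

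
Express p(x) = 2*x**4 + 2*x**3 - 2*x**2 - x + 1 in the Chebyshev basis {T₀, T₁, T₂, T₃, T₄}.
(3/4)T₀ + (1/2)T₁ + (1/2)T₃ + (1/4)T₄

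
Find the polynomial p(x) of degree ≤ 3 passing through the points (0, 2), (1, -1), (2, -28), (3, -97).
-3*x**3 - 3*x**2 + 3*x + 2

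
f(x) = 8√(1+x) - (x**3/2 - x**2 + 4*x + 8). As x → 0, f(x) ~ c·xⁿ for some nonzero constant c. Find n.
4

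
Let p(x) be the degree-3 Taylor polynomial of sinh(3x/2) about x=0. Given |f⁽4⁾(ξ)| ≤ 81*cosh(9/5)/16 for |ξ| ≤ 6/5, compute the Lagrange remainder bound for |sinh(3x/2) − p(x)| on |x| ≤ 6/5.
2187*cosh(9/5)/5000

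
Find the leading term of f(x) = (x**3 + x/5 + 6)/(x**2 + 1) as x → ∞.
x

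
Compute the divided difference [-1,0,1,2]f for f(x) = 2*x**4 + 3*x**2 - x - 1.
4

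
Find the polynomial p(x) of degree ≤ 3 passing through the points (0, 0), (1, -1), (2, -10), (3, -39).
-2*x**3 + 2*x**2 - x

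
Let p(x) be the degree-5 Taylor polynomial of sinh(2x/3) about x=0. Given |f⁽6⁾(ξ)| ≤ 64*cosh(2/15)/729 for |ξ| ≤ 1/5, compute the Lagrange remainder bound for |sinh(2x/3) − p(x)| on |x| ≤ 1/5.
4*cosh(2/15)/512578125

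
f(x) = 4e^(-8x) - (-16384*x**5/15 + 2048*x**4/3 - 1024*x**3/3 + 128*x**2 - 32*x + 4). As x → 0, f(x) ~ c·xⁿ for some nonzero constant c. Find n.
6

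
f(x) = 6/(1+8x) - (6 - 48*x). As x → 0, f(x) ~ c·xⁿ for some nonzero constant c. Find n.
2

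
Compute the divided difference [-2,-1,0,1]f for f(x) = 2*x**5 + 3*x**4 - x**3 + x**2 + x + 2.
3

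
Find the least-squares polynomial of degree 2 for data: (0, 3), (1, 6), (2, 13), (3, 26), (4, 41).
101/35 + (36/35)x + (15/7)x²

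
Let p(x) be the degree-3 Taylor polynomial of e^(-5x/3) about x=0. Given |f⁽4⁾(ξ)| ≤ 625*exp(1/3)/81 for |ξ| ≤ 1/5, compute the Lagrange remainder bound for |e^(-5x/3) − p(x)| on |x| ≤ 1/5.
exp(1/3)/1944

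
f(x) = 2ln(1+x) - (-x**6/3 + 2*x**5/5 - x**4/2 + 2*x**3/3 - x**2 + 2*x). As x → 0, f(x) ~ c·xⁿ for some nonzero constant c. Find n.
7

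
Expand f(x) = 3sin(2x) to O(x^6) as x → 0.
6*x - 4*x**3 + 4*x**5/5 + O(x**6)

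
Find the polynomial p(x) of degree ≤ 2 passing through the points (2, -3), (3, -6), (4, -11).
-x**2 + 2*x - 3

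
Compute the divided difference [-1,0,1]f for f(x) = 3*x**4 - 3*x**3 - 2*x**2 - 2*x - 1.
1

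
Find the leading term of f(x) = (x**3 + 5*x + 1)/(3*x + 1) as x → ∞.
x**2/3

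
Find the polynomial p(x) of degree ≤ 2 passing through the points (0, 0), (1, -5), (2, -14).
-2*x**2 - 3*x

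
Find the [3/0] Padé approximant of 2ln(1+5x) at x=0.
5*x*(50*x**2 - 15*x + 6)/3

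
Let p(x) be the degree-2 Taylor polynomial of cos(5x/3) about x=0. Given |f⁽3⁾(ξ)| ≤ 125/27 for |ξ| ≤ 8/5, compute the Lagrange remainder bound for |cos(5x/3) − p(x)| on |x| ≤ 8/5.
256/81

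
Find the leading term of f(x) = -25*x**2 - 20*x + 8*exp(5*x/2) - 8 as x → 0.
125*x**3/6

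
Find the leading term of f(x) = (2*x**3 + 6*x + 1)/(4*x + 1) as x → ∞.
x**2/2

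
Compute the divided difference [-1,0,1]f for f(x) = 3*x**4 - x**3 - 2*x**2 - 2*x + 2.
1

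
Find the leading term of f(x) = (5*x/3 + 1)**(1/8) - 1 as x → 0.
5*x/24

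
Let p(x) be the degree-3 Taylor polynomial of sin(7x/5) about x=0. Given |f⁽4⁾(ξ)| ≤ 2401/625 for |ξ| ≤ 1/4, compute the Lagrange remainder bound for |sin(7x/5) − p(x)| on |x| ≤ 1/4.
2401/3840000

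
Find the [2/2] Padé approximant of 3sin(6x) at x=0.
18*x/(6*x**2 + 1)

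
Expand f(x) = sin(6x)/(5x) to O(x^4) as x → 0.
6/5 - 36*x**2/5 + O(x**4)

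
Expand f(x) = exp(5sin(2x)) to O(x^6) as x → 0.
1 + 10*x + 50*x**2 + 160*x**3 + 350*x**4 + 1504*x**5/3 + O(x**6)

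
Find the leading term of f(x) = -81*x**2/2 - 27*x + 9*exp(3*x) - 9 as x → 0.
81*x**3/2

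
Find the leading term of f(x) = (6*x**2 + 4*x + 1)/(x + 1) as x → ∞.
6*x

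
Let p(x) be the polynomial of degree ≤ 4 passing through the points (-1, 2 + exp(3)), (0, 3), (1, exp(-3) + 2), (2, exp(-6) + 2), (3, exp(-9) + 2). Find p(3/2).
(-5 + 60*exp(3) + 90*exp(6) + (3*exp(3) + 236)*exp(9))*exp(-9)/128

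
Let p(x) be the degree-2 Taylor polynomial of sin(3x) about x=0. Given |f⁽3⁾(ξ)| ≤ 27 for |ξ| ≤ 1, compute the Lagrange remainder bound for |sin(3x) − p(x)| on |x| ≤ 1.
9/2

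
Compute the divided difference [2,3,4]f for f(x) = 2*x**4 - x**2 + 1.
109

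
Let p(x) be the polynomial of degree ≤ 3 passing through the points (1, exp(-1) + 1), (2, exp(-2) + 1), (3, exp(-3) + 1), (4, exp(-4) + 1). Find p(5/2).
(-exp(3) - 1 + 9*e + 9*exp(2) + 16*exp(4))*exp(-4)/16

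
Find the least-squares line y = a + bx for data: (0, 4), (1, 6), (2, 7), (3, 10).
a = 39/10, b = 19/10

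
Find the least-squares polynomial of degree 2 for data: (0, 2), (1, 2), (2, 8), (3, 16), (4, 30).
66/35 + (-11/7)x + (15/7)x²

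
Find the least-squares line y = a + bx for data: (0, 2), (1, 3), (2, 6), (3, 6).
a = 2, b = 3/2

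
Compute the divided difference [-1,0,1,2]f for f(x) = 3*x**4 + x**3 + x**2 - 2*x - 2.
7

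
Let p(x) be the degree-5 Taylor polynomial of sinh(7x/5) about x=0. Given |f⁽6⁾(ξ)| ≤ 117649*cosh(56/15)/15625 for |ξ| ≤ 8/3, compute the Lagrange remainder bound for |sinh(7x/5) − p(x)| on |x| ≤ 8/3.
1927561216*cosh(56/15)/512578125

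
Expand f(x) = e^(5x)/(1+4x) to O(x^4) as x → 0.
1 + x + 17*x**2/2 - 79*x**3/6 + O(x**4)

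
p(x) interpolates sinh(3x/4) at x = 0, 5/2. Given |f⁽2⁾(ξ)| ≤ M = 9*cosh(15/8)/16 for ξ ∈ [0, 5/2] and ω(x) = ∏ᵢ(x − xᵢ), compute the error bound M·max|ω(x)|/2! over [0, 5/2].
225*cosh(15/8)/512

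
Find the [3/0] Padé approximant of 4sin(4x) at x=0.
-128*x**3/3 + 16*x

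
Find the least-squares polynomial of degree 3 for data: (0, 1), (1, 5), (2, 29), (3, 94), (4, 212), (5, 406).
127/126 + (-643/756)x + (437/252)x² + (79/27)x³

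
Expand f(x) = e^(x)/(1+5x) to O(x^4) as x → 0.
1 - 4*x + 41*x**2/2 - 307*x**3/3 + O(x**4)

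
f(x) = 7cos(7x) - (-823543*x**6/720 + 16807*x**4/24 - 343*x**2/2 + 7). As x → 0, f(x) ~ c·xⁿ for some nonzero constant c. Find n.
8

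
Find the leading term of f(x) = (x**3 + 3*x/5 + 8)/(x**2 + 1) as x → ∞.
x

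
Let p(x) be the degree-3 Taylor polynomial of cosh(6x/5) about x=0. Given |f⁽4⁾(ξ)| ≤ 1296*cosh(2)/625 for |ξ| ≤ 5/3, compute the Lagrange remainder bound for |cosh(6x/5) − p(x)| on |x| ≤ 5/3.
2*cosh(2)/3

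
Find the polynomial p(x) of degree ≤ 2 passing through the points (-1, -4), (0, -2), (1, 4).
2*x**2 + 4*x - 2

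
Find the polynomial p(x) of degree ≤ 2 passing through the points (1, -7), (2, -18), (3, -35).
-3*x**2 - 2*x - 2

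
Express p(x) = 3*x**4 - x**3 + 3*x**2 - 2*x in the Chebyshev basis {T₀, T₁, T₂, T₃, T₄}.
(21/8)T₀ + (-11/4)T₁ + (3)T₂ + (-1/4)T₃ + (3/8)T₄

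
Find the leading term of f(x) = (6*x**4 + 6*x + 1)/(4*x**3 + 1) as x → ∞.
3*x/2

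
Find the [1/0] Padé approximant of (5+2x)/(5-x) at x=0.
3*x/5 + 1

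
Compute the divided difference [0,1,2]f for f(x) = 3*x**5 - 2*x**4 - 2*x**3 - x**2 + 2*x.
24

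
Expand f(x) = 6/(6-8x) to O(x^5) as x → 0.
1 + 4*x/3 + 16*x**2/9 + 64*x**3/27 + 256*x**4/81 + O(x**5)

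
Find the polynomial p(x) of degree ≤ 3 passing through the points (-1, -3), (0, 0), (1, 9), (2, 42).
3*x**3 + 3*x**2 + 3*x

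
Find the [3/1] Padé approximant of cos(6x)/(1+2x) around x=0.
(27*x**3 - 99*x**2/7 - 27*x/14 + 1)/(x/14 + 1)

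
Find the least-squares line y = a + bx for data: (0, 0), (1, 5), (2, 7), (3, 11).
a = 1/2, b = 7/2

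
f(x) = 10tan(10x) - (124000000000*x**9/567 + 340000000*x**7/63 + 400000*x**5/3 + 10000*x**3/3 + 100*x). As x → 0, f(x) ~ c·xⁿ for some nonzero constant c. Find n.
11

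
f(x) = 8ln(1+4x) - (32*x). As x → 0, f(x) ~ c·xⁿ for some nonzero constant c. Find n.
2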